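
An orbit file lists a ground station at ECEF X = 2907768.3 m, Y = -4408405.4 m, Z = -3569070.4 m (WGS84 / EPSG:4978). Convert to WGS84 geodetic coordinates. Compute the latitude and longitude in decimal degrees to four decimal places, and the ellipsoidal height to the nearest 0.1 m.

λ = atan2(Y, X) = -56.59130004°; p = √(X²+Y²) = 5281018.3 m.
Bowring's method on WGS84 (a = 6378137 m, b = 6356752.314 m) gives φ = -34.23070033°, h = 2555.209 m.

lat -34.2307°, lon -56.5913°, h 2555.2 m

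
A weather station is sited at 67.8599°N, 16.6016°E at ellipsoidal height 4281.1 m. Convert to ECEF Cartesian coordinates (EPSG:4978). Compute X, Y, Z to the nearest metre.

WGS84: a = 6378137 m, e² = 0.006694380; N(φ) = a/√(1−e²sin²φ) = 6396532.879 m.
X = (N+h)·cosφ·cosλ = 2311734.231 m; Y = (N+h)·cosφ·sinλ = 689228.199 m; Z = (N(1−e²)+h)·sinφ = 5889187.125 m.

X 2311734 m, Y 689228 m, Z 5889187 m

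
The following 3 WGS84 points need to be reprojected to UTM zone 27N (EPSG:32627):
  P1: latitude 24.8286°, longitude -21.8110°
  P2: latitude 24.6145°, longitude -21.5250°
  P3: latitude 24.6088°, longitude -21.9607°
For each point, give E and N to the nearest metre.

UTM zone 27N: λ₀ = -21°, k₀ = 0.9996.
P1 (24.8286°, -21.8110°) → (418047.275, 2746212.646) m.
P2 (24.6145°, -21.5250°) → (446857.813, 2722364.393) m.
P3 (24.6088°, -21.9607°) → (402748.348, 2721971.403) m.

P1: E 418047 m, N 2746213 m; P2: E 446858 m, N 2722364 m; P3: E 402748 m, N 2721971 m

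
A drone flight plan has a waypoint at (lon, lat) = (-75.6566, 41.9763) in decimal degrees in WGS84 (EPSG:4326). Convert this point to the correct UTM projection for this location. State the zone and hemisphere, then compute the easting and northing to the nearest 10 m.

Longitude -75.6566° lies in the 6° band [-78°, -72°), giving zone 18; latitude is north of the equator, so 18N.
Zone 18 central meridian λ₀ = 6×18 − 183 = -75°; Δλ = -0.6566°.
Transverse Mercator on WGS84 with k₀ = 0.9996 gives E = 445601.649 m, N = 4647353.322 m.

Zone 18N: E 445600 m, N 4647350 m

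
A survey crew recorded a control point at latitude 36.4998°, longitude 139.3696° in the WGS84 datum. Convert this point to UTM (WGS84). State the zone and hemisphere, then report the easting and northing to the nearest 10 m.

Longitude 139.3696° lies in the 6° band [138°, 144°), giving zone 54; latitude is north of the equator, so 54N.
Zone 54 central meridian λ₀ = 6×54 − 183 = 141°; Δλ = -1.6304°.
Transverse Mercator on WGS84 with k₀ = 0.9996 gives E = 353982.907 m, N = 4040621.841 m.

Zone 54N: E 353980 m, N 4040620 m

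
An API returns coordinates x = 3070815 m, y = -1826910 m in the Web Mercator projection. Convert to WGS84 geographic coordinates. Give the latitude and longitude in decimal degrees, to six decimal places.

lat -16.191498°, lon 27.585600°

R = 6378137 m. λ = x/R = 27.58560049°.
φ = 2·arctan(exp(y/R)) − 90° = 2·arctan(0.75094) − 90° = -16.19149815°.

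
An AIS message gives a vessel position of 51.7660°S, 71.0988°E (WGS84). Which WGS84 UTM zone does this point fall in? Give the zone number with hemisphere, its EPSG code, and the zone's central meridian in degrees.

Zone 42S (EPSG:32742), central meridian 69°

UTM zone = ⌊(λ + 180)/6⌋ + 1; 71.0988° ∈ [66°, 72°) → zone 42.
Hemisphere: S (φ < 0).
Central meridian λ₀ = 6×42 − 183 = 69°.
EPSG code: 32742.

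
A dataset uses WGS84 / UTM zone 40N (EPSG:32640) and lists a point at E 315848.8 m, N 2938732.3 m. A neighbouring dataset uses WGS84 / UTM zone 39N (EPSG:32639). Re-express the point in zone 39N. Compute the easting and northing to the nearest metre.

E 913691 m, N 2944112 m

UTM 40N → geographic: φ = 26.55730043°, λ = 55.15130015°.
UTM 39N (λ₀ = 51°) forward: E = 913691.321 m, N = 2944111.922 m.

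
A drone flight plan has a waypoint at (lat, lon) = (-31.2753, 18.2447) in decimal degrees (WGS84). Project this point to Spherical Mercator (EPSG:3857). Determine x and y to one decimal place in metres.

Web Mercator is spherical with R = a = 6378137 m.
x = R·λ = 6378137 × 0.318430086 = 2030990.714 m.
y = R·ln tan(π/4 + φ/2) = 6378137 × -0.575176409 = -3668553.937 m.

x 2030990.7 m, y -3668553.9 m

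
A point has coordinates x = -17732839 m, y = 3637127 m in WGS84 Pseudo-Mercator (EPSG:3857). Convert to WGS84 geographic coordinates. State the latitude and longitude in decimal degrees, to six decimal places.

R = 6378137 m. λ = x/R = -159.29680305°.
φ = 2·arctan(exp(y/R)) − 90° = 2·arctan(1.76871) − 90° = 31.03370382°.

lat 31.033704°, lon -159.296803°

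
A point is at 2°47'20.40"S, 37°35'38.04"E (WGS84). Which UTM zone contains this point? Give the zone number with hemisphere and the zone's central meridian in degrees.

Zone 37S, central meridian 39°

UTM zone = ⌊(λ + 180)/6⌋ + 1; 37.5939° ∈ [36°, 42°) → zone 37.
Hemisphere: S (φ < 0).
Central meridian λ₀ = 6×37 − 183 = 39°.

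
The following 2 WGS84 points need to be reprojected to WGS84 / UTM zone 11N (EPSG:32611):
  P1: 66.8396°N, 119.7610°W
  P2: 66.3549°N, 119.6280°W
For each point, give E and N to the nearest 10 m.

P1: E 378850 m, N 7416180 m; P2: E 382410 m, N 7361940 m

UTM zone 11N: λ₀ = -117°, k₀ = 0.9996.
P1 (66.8396°, -119.7610°) → (378853.397, 7416183.718) m.
P2 (66.3549°, -119.6280°) → (382411.945, 7361940.018) m.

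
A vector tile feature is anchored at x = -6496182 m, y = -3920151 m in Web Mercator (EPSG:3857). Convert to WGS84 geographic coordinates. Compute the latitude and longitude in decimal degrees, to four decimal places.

R = 6378137 m. λ = x/R = -58.35619579°.
φ = 2·arctan(exp(y/R)) − 90° = 2·arctan(0.54084) − 90° = -33.18699646°.

lat -33.1870°, lon -58.3562°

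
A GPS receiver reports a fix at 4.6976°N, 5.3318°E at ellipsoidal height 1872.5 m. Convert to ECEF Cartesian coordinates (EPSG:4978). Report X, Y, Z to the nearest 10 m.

WGS84: a = 6378137 m, e² = 0.006694380; N(φ) = a/√(1−e²sin²φ) = 6378280.193 m.
X = (N+h)·cosφ·cosλ = 6331208.183 m; Y = (N+h)·cosφ·sinλ = 590872.762 m; Z = (N(1−e²)+h)·sinφ = 519016.964 m.

X 6331210 m, Y 590870 m, Z 519020 m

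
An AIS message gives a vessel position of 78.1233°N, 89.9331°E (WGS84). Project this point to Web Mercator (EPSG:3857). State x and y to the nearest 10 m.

Web Mercator is spherical with R = a = 6378137 m.
x = R·λ = 6378137 × 1.569628702 = 10011306.897 m.
y = R·ln tan(π/4 + φ/2) = 6378137 × 2.263205970 = 14435037.734 m.

x 10011310 m, y 14435040 m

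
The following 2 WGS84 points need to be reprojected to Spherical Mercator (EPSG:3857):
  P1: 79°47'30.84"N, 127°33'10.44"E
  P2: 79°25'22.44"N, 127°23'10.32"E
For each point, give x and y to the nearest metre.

Web Mercator: x = R·λ, y = R·ln tan(π/4+φ/2), R = 6378137 m.
P1 (79.7919°, 127.5529°) → (14199123.877, 15406660.896) m.
P2 (79.4229°, 127.3862°) → (14180566.918, 15178928.182) m.

P1: x 14199124 m, y 15406661 m; P2: x 14180567 m, y 15178928 m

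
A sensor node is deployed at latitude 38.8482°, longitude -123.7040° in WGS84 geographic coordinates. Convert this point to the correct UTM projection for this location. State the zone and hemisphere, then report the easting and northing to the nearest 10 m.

Longitude -123.7040° lies in the 6° band [-126°, -120°), giving zone 10; latitude is north of the equator, so 10N.
Zone 10 central meridian λ₀ = 6×10 − 183 = -123°; Δλ = -0.7040°.
Transverse Mercator on WGS84 with k₀ = 0.9996 gives E = 438909.032 m, N = 4300166.821 m.

Zone 10N: E 438910 m, N 4300170 m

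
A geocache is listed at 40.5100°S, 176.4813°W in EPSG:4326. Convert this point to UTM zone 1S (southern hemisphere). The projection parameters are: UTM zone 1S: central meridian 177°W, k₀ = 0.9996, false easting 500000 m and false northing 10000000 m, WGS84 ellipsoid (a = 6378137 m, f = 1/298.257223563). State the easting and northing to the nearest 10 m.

E 543950 m, N 5515510 m

Zone 1 central meridian λ₀ = 6×1 − 183 = -177°; Δλ = +0.5187°.
Transverse Mercator on WGS84 with k₀ = 0.9996 gives E = 543945.019 m, N = 5515506.054 m.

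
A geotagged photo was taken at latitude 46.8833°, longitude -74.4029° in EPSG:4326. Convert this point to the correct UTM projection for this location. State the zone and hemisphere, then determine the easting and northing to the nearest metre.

Longitude -74.4029° lies in the 6° band [-78°, -72°), giving zone 18; latitude is north of the equator, so 18N.
Zone 18 central meridian λ₀ = 6×18 − 183 = -75°; Δλ = +0.5971°.
Transverse Mercator on WGS84 with k₀ = 0.9996 gives E = 545493.565 m, N = 5192368.838 m.

Zone 18N: E 545494 m, N 5192369 m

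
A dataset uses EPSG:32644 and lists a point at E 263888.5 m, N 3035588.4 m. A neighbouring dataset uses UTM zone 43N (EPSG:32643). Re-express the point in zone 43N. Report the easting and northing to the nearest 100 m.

UTM 44N → geographic: φ = 27.42330004°, λ = 78.61159978°.
UTM 43N (λ₀ = 75°) forward: E = 857111.212 m, N = 3038509.177 m.

E 857100 m, N 3038500 m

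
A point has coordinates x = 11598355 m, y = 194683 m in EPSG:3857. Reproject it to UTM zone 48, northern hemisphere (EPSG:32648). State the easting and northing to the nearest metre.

E 409883 m, N 193292 m

Web Mercator inverse (R = 6378137 m) → φ = 1.74859564°, λ = 104.18979567°.
UTM 48N forward: E = 409883.226 m, N = 193292.403 m.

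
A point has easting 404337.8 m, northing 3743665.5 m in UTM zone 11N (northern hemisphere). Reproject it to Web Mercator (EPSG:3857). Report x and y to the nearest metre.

Unproject from UTM 11N (λ₀ = -117°) → φ = 33.82889996°, λ = -118.03380038°.
Web Mercator (R = 6378137 m): x = -13139462.555 m, y = 4005850.545 m.

x -13139463 m, y 4005851 m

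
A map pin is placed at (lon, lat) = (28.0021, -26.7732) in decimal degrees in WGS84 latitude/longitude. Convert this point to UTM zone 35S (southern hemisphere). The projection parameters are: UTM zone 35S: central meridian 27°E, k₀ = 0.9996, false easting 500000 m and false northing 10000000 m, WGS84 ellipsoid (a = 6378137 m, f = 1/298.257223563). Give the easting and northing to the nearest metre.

E 599625 m, N 7038292 m

Zone 35 central meridian λ₀ = 6×35 − 183 = 27°; Δλ = +1.0021°.
Transverse Mercator on WGS84 with k₀ = 0.9996 gives E = 599625.262 m, N = 7038292.064 m.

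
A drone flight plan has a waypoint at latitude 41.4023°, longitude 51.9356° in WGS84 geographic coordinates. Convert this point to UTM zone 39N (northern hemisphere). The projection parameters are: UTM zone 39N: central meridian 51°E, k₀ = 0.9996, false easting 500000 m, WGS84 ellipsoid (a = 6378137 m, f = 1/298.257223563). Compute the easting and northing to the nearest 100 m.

Zone 39 central meridian λ₀ = 6×39 − 183 = 51°; Δλ = +0.9356°.
Transverse Mercator on WGS84 with k₀ = 0.9996 gives E = 578205.457 m, N = 4583840.043 m.

E 578200 m, N 4583800 m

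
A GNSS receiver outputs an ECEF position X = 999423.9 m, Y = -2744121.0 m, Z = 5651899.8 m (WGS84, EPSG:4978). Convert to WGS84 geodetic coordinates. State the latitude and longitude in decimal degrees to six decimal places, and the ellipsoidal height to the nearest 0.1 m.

lat 62.830300°, lon -69.988099°, h 600.0 m

λ = atan2(Y, X) = -69.98809912°; p = √(X²+Y²) = 2920453.4 m.
Bowring's method on WGS84 (a = 6378137 m, b = 6356752.314 m) gives φ = 62.83029979°, h = 599.981 m.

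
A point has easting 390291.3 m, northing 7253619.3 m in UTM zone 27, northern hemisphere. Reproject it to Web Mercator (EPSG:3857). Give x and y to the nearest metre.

Unproject from UTM 27N (λ₀ = -21°) → φ = 65.38680010°, λ = -23.36109902°.
Web Mercator (R = 6378137 m): x = -2600545.647 m, y = 9711001.839 m.

x -2600546 m, y 9711002 m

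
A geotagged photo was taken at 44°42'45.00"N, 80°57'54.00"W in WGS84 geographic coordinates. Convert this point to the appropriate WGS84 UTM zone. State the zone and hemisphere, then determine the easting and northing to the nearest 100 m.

Zone 17N: E 502800 m, N 4951000 m

Longitude -80.9650° lies in the 6° band [-84°, -78°), giving zone 17; latitude is north of the equator, so 17N.
Zone 17 central meridian λ₀ = 6×17 − 183 = -81°; Δλ = +0.0350°.
Transverse Mercator on WGS84 with k₀ = 0.9996 gives E = 502772.296 m, N = 4951014.197 m.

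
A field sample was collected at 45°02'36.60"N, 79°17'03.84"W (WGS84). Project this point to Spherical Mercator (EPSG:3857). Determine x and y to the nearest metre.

x -8825899 m, y 5628372 m

Web Mercator is spherical with R = a = 6378137 m.
x = R·λ = 6378137 × -1.383773825 = -8825899.036 m.
y = R·ln tan(π/4 + φ/2) = 6378137 × 0.882447692 = 5628372.273 m.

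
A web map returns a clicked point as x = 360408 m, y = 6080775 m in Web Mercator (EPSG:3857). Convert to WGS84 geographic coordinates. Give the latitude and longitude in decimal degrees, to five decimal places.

lat 47.84300°, lon 3.23760°

R = 6378137 m. λ = x/R = 3.23760015°.
φ = 2·arctan(exp(y/R)) − 90° = 2·arctan(2.59446) − 90° = 47.84299843°.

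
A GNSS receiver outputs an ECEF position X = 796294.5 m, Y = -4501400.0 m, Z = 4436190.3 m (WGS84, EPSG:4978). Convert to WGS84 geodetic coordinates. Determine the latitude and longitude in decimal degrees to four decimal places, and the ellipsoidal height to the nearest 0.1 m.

λ = atan2(Y, X) = -79.96820053°; p = √(X²+Y²) = 4571289.4 m.
Bowring's method on WGS84 (a = 6378137 m, b = 6356752.314 m) gives φ = 44.33299971°, h = 2227.921 m.

lat 44.3330°, lon -79.9682°, h 2227.9 m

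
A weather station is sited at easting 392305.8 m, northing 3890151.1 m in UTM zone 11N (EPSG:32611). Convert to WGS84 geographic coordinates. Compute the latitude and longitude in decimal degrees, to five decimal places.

Zone 11N: λ₀ = -117°, k₀ = 0.9996, false easting 500000 m.
Meridian distance M = (N − FN)/k₀ = 3891707.8 m.
Inverse transverse Mercator on WGS84 gives φ = 35.14850014°, λ = -118.18230050°.

lat 35.14850°, lon -118.18230°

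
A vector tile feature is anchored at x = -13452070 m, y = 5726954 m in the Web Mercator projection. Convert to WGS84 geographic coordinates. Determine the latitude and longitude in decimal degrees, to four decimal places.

R = 6378137 m. λ = x/R = -120.84200084°.
φ = 2·arctan(exp(y/R)) − 90° = 2·arctan(2.45445) − 90° = 45.66579857°.

lat 45.6658°, lon -120.8420°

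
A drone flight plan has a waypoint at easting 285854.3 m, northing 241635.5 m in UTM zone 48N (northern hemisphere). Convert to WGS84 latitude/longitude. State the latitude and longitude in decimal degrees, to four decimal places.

lat 2.1849°, lon 103.0745°

Zone 48N: λ₀ = 105°, k₀ = 0.9996, false easting 500000 m.
Meridian distance M = (N − FN)/k₀ = 241732.2 m.
Inverse transverse Mercator on WGS84 gives φ = 2.18490003°, λ = 103.07449984°.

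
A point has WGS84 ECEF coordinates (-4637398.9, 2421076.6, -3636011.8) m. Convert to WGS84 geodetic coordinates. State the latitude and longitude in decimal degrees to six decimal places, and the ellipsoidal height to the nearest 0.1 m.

λ = atan2(Y, X) = 152.43200039°; p = √(X²+Y²) = 5231355.5 m.
Bowring's method on WGS84 (a = 6378137 m, b = 6356752.314 m) gives φ = -34.98150018°, h = -302.995 m.

lat -34.981500°, lon 152.432000°, h -303.0 m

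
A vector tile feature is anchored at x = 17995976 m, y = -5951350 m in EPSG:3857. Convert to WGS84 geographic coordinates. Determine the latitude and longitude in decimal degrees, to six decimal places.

lat -47.056799°, lon 161.660603°

R = 6378137 m. λ = x/R = 161.66060293°.
φ = 2·arctan(exp(y/R)) − 90° = 2·arctan(0.39334) − 90° = -47.05679871°.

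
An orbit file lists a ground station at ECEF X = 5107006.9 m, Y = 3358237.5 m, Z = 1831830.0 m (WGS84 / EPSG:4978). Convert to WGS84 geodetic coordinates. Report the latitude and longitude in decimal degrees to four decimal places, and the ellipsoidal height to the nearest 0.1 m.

λ = atan2(Y, X) = 33.32789977°; p = √(X²+Y²) = 6112223.7 m.
Bowring's method on WGS84 (a = 6378137 m, b = 6356752.314 m) gives φ = 16.78949969°, h = 4454.864 m.

lat 16.7895°, lon 33.3279°, h 4454.9 m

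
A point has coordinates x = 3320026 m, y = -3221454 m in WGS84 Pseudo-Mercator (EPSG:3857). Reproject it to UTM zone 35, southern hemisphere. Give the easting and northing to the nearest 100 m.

Web Mercator inverse (R = 6378137 m) → φ = -27.78150188°, λ = 29.82430099°.
UTM 35S forward: E = 778314.698 m, N = 6923802.486 m.

E 778300 m, N 6923800 m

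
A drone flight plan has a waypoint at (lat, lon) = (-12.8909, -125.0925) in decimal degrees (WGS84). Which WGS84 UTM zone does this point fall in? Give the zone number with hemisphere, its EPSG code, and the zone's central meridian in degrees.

Zone 10S (EPSG:32710), central meridian -123°

UTM zone = ⌊(λ + 180)/6⌋ + 1; -125.0925° ∈ [-126°, -120°) → zone 10.
Hemisphere: S (φ < 0).
Central meridian λ₀ = 6×10 − 183 = -123°.
EPSG code: 32710.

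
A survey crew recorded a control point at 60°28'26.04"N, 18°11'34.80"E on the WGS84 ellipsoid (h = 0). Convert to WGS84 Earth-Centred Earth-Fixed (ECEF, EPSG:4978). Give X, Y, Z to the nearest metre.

X 2993738 m, Y 983886 m, Z 5526688 m

WGS84: a = 6378137 m, e² = 0.006694380; N(φ) = a/√(1−e²sin²φ) = 6394362.517 m.
X = (N+h)·cosφ·cosλ = 2993738.299 m; Y = (N+h)·cosφ·sinλ = 983885.795 m; Z = (N(1−e²)+h)·sinφ = 5526687.821 m.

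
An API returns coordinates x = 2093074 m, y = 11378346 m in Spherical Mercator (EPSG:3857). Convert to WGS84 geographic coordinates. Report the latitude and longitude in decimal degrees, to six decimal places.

lat 70.929901°, lon 18.802404°

R = 6378137 m. λ = x/R = 18.80240365°.
φ = 2·arctan(exp(y/R)) − 90° = 2·arctan(5.95339) − 90° = 70.92990065°.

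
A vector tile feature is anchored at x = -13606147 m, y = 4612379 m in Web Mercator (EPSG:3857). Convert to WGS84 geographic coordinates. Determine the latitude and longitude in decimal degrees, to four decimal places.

R = 6378137 m. λ = x/R = -122.22609808°.
φ = 2·arctan(exp(y/R)) − 90° = 2·arctan(2.06092) − 90° = 38.23289847°.

lat 38.2329°, lon -122.2261°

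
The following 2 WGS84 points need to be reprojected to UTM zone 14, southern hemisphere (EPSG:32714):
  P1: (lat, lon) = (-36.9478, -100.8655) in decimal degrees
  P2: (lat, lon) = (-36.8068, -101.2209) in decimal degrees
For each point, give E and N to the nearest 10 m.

UTM zone 14S: λ₀ = -99°, k₀ = 0.9996.
P1 (-36.9478°, -100.8655°) → (333893.531, 5909292.566) m.
P2 (-36.8068°, -101.2209°) → (301880.092, 5924258.447) m.

P1: E 333890 m, N 5909290 m; P2: E 301880 m, N 5924260 m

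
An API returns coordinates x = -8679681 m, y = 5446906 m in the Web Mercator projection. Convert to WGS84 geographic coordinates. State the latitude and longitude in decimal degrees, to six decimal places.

R = 6378137 m. λ = x/R = -77.97090104°.
φ = 2·arctan(exp(y/R)) − 90° = 2·arctan(2.34902) − 90° = 43.88009941°.

lat 43.880099°, lon -77.970901°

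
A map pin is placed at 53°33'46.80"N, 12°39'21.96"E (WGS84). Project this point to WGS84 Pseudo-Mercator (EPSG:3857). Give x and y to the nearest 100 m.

Web Mercator is spherical with R = a = 6378137 m.
x = R·λ = 6378137 × 0.220890615 = 1408870.607 m.
y = R·ln tan(π/4 + φ/2) = 6378137 × 1.111268750 = 7087824.328 m.

x 1408900 m, y 7087800 m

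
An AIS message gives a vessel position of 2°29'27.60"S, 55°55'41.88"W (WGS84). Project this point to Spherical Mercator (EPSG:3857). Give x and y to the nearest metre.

Web Mercator is spherical with R = a = 6378137 m.
x = R·λ = 6378137 × -0.976132980 = -6225909.877 m.
y = R·ln tan(π/4 + φ/2) = 6378137 × -0.043489854 = -277384.249 m.

x -6225910 m, y -277384 m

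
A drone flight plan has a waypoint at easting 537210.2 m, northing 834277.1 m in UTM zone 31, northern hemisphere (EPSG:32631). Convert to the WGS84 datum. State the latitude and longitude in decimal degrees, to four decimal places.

lat 7.5474°, lon 3.3373°

Zone 31N: λ₀ = 3°, k₀ = 0.9996, false easting 500000 m.
Meridian distance M = (N − FN)/k₀ = 834610.9 m.
Inverse transverse Mercator on WGS84 gives φ = 7.54739960°, λ = 3.33729967°.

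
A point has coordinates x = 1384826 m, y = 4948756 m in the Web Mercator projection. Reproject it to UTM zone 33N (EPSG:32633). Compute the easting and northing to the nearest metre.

Web Mercator inverse (R = 6378137 m) → φ = 40.56750135°, λ = 12.44010362°.
UTM 33N forward: E = 283296.415 m, N = 4493896.869 m.

E 283296 m, N 4493897 m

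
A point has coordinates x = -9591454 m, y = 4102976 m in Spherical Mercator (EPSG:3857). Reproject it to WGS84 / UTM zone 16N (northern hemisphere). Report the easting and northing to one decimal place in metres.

Web Mercator inverse (R = 6378137 m) → φ = 34.55060036°, λ = -86.16149725°.
UTM 16N forward: E = 576931.722 m, N = 3823527.470 m.

E 576931.7 m, N 3823527.5 m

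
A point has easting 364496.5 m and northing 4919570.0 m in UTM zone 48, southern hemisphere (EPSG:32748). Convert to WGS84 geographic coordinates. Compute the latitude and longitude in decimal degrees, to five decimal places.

Zone 48S: λ₀ = 105°, k₀ = 0.9996, false easting 500000 m, false northing 10000000 m.
Meridian distance M = (N − FN)/k₀ = -5082463.0 m.
Inverse transverse Mercator on WGS84 gives φ = -45.86410012°, λ = 103.25430050°.

lat -45.86410°, lon 103.25430°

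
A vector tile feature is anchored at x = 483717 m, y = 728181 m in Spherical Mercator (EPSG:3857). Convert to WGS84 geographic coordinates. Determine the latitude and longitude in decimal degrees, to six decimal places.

R = 6378137 m. λ = x/R = 4.34530374°.
φ = 2·arctan(exp(y/R)) − 90° = 2·arctan(1.12094) − 90° = 6.52719690°.

lat 6.527197°, lon 4.345304°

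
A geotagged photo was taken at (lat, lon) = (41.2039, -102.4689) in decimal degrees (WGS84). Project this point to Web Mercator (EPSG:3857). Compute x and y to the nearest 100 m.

x -11406800 m, y 5042500 m

Web Mercator is spherical with R = a = 6378137 m.
x = R·λ = 6378137 × -1.788419686 = -11406785.770 m.
y = R·ln tan(π/4 + φ/2) = 6378137 × 0.790585644 = 5042463.547 m.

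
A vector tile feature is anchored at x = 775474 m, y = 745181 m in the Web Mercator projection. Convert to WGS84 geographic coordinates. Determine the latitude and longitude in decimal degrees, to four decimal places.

R = 6378137 m. λ = x/R = 6.96620147°.
φ = 2·arctan(exp(y/R)) − 90° = 2·arctan(1.12393) − 90° = 6.67889745°.

lat 6.6789°, lon 6.9662°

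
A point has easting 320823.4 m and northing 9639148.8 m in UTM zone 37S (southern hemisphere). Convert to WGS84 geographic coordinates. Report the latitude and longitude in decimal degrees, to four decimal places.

lat -3.2634°, lon 37.3874°

Zone 37S: λ₀ = 39°, k₀ = 0.9996, false easting 500000 m, false northing 10000000 m.
Meridian distance M = (N − FN)/k₀ = -360995.6 m.
Inverse transverse Mercator on WGS84 gives φ = -3.26339969°, λ = 37.38740023°.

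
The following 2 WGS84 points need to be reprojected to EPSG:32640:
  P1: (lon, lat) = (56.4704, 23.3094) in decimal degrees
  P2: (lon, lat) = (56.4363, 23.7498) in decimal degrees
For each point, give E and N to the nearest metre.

P1: E 445850 m, N 2577870 m; P2: E 442555 m, N 2626640 m

UTM zone 40N: λ₀ = 57°, k₀ = 0.9996.
P1 (23.3094°, 56.4704°) → (445849.739, 2577869.955) m.
P2 (23.7498°, 56.4363°) → (442554.535, 2626640.180) m.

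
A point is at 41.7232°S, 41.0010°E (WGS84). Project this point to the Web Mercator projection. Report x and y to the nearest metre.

x 4564210 m, y -5119606 m

Web Mercator is spherical with R = a = 6378137 m.
x = R·λ = 6378137 × 0.715602447 = 4564210.442 m.
y = R·ln tan(π/4 + φ/2) = 6378137 × -0.802680455 = -5119605.906 m.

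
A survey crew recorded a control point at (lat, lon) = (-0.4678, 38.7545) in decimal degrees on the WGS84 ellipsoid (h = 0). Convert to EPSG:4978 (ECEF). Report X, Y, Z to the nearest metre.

WGS84: a = 6378137 m, e² = 0.006694380; N(φ) = a/√(1−e²sin²φ) = 6378138.423 m.
X = (N+h)·cosφ·cosλ = 4973731.840 m; Y = (N+h)·cosφ·sinλ = 3992484.133 m; Z = (N(1−e²)+h)·sinφ = -51726.083 m.

X 4973732 m, Y 3992484 m, Z -51726 m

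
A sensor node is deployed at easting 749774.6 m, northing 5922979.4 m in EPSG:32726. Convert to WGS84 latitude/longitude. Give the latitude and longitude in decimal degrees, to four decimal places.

Zone 26S: λ₀ = -27°, k₀ = 0.9996, false easting 500000 m, false northing 10000000 m.
Meridian distance M = (N − FN)/k₀ = -4078652.1 m.
Inverse transverse Mercator on WGS84 gives φ = -36.80609976°, λ = -24.20020026°.

lat -36.8061°, lon -24.2002°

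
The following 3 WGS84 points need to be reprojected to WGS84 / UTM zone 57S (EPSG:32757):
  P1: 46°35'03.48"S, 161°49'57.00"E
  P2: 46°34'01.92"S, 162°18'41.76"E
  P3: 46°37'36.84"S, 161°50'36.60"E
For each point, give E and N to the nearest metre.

P1: E 717002 m, N 4837132 m; P2: E 753784 m, N 4837601 m; P3: E 717674 m, N 4832368 m

UTM zone 57S: λ₀ = 159°, k₀ = 0.9996.
P1 (-46.5843°, 161.8325°) → (717002.145, 4837131.616) m.
P2 (-46.5672°, 162.3116°) → (753784.499, 4837600.727) m.
P3 (-46.6269°, 161.8435°) → (717673.999, 4832367.937) m.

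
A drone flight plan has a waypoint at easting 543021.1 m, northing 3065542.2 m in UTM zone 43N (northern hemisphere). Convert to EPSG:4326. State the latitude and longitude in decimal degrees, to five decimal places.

Zone 43N: λ₀ = 75°, k₀ = 0.9996, false easting 500000 m.
Meridian distance M = (N − FN)/k₀ = 3066768.9 m.
Inverse transverse Mercator on WGS84 gives φ = 27.71350044°, λ = 75.43639964°.

lat 27.71350°, lon 75.43640°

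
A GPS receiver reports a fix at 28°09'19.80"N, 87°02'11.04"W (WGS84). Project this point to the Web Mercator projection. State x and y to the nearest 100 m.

x -9688800 m, y 3268600 m

Web Mercator is spherical with R = a = 6378137 m.
x = R·λ = 6378137 × -1.519071749 = -9688847.728 m.
y = R·ln tan(π/4 + φ/2) = 6378137 × 0.512468291 = 3268592.965 m.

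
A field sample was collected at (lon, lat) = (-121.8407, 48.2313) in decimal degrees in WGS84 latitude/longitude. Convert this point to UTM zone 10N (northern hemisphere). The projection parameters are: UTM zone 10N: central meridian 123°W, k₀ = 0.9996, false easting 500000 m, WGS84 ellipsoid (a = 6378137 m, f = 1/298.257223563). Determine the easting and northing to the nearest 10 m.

Zone 10 central meridian λ₀ = 6×10 − 183 = -123°; Δλ = +1.1593°.
Transverse Mercator on WGS84 with k₀ = 0.9996 gives E = 586090.645 m, N = 5342658.419 m.

E 586090 m, N 5342660 m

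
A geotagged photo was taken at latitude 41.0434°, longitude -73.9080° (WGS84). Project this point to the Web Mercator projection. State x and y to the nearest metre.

Web Mercator is spherical with R = a = 6378137 m.
x = R·λ = 6378137 × -1.289937944 = -8227400.926 m.
y = R·ln tan(π/4 + φ/2) = 6378137 × 0.786866959 = 5018745.263 m.

x -8227401 m, y 5018745 m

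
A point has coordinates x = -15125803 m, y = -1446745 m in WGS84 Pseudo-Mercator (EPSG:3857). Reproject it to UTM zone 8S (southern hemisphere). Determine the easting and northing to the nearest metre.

Web Mercator inverse (R = 6378137 m) → φ = -12.88629755°, λ = -135.87740019°.
UTM 8S forward: E = 404807.027 m, N = 8575275.589 m.

E 404807 m, N 8575276 m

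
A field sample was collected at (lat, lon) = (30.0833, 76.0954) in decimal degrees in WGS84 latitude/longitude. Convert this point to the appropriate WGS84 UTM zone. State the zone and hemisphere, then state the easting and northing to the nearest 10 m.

Longitude 76.0954° lies in the 6° band [72°, 78°), giving zone 43; latitude is north of the equator, so 43N.
Zone 43 central meridian λ₀ = 6×43 − 183 = 75°; Δλ = +1.0954°.
Transverse Mercator on WGS84 with k₀ = 0.9996 gives E = 605563.673 m, N = 3328521.585 m.

Zone 43N: E 605560 m, N 3328520 m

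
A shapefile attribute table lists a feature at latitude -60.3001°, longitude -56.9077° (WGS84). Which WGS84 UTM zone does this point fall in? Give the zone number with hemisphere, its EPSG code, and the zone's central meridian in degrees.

Zone 21S (EPSG:32721), central meridian -57°

UTM zone = ⌊(λ + 180)/6⌋ + 1; -56.9077° ∈ [-60°, -54°) → zone 21.
Hemisphere: S (φ < 0).
Central meridian λ₀ = 6×21 − 183 = -57°.
EPSG code: 32721.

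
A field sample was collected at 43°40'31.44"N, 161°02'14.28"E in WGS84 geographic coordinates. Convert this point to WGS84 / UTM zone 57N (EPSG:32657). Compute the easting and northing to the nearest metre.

E 664228 m, N 4837838 m

Zone 57 central meridian λ₀ = 6×57 − 183 = 159°; Δλ = +2.0373°.
Transverse Mercator on WGS84 with k₀ = 0.9996 gives E = 664228.243 m, N = 4837838.018 m.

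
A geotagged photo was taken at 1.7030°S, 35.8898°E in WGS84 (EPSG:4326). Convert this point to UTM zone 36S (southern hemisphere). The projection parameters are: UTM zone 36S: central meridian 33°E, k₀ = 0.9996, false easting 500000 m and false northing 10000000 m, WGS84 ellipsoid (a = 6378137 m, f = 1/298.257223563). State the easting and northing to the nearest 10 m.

Zone 36 central meridian λ₀ = 6×36 − 183 = 33°; Δλ = +2.8898°.
Transverse Mercator on WGS84 with k₀ = 0.9996 gives E = 821558.344 m, N = 9811525.627 m.

E 821560 m, N 9811530 m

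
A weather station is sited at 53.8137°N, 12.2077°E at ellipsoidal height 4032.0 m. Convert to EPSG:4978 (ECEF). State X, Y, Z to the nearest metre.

X 3690959 m, Y 798533 m, Z 5127783 m

WGS84: a = 6378137 m, e² = 0.006694380; N(φ) = a/√(1−e²sin²φ) = 6392089.556 m.
X = (N+h)·cosφ·cosλ = 3690958.586 m; Y = (N+h)·cosφ·sinλ = 798532.725 m; Z = (N(1−e²)+h)·sinφ = 5127782.616 m.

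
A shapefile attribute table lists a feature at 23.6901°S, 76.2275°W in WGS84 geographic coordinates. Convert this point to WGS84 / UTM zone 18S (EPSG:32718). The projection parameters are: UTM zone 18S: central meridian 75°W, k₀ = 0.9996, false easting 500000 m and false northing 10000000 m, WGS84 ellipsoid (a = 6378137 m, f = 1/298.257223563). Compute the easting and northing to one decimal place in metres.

E 374846.0 m, N 7379544.3 m

Zone 18 central meridian λ₀ = 6×18 − 183 = -75°; Δλ = -1.2275°.
Transverse Mercator on WGS84 with k₀ = 0.9996 gives E = 374845.976 m, N = 7379544.300 m.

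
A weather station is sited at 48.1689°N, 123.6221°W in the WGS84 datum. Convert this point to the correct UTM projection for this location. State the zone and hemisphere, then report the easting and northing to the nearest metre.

Zone 10N: E 453746 m, N 5335260 m

Longitude -123.6221° lies in the 6° band [-126°, -120°), giving zone 10; latitude is north of the equator, so 10N.
Zone 10 central meridian λ₀ = 6×10 − 183 = -123°; Δλ = -0.6221°.
Transverse Mercator on WGS84 with k₀ = 0.9996 gives E = 453745.912 m, N = 5335260.142 m.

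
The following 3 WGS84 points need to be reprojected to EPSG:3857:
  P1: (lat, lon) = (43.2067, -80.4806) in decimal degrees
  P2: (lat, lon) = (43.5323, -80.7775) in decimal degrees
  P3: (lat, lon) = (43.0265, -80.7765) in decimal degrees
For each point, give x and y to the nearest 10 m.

Web Mercator: x = R·λ, y = R·ln tan(π/4+φ/2), R = 6378137 m.
P1 (43.2067°, -80.4806°) → (-8959059.411, 5343486.803) m.
P2 (43.5323°, -80.7775°) → (-8992110.168, 5393347.515) m.
P3 (43.0265°, -80.7765°) → (-8991998.848, 5316006.287) m.

P1: x -8959060 m, y 5343490 m; P2: x -8992110 m, y 5393350 m; P3: x -8992000 m, y 5316010 m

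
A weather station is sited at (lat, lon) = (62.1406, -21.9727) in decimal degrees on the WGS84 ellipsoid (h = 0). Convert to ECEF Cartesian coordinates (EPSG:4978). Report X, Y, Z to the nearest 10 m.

WGS84: a = 6378137 m, e² = 0.006694380; N(φ) = a/√(1−e²sin²φ) = 6394889.610 m.
X = (N+h)·cosφ·cosλ = 2771286.681 m; Y = (N+h)·cosφ·sinλ = -1118136.799 m; Z = (N(1−e²)+h)·sinφ = 5615854.589 m.

X 2771290 m, Y -1118140 m, Z 5615850 m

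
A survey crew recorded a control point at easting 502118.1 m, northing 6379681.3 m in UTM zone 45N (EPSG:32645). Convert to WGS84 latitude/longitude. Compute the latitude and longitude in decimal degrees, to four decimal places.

lat 57.5596°, lon 87.0354°

Zone 45N: λ₀ = 87°, k₀ = 0.9996, false easting 500000 m.
Meridian distance M = (N − FN)/k₀ = 6382234.2 m.
Inverse transverse Mercator on WGS84 gives φ = 57.55959975°, λ = 87.03540011°.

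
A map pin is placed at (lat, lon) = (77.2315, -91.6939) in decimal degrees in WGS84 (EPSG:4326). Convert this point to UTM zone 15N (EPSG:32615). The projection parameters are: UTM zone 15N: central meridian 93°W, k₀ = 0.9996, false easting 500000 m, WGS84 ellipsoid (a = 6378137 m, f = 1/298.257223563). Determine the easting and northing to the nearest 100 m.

E 532200 m, N 8573000 m

Zone 15 central meridian λ₀ = 6×15 − 183 = -93°; Δλ = +1.3061°.
Transverse Mercator on WGS84 with k₀ = 0.9996 gives E = 532221.338 m, N = 8572965.180 m.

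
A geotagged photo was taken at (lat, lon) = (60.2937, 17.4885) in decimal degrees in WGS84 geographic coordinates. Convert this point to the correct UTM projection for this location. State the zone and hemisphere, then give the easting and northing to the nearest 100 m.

Longitude 17.4885° lies in the 6° band [12°, 18°), giving zone 33; latitude is north of the equator, so 33N.
Zone 33 central meridian λ₀ = 6×33 − 183 = 15°; Δλ = +2.4885°.
Transverse Mercator on WGS84 with k₀ = 0.9996 gives E = 637548.622 m, N = 6686715.707 m.

Zone 33N: E 637500 m, N 6686700 m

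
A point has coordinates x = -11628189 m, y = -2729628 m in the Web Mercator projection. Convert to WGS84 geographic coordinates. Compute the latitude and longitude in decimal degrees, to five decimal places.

lat -23.80470°, lon -104.45780°

R = 6378137 m. λ = x/R = -104.45779905°.
φ = 2·arctan(exp(y/R)) − 90° = 2·arctan(0.65183) − 90° = -23.80470043°.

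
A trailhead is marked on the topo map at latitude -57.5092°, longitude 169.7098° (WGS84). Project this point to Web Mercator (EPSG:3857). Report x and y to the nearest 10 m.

x 18892010 m, y -7864910 m

Web Mercator is spherical with R = a = 6378137 m.
x = R·λ = 6378137 × 2.961994783 = 18892008.519 m.
y = R·ln tan(π/4 + φ/2) = 6378137 × -1.233105347 = -7864914.837 m.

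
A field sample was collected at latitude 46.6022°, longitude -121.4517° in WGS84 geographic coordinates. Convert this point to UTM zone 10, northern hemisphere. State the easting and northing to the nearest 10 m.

E 618580 m, N 5162120 m

Zone 10 central meridian λ₀ = 6×10 − 183 = -123°; Δλ = +1.5483°.
Transverse Mercator on WGS84 with k₀ = 0.9996 gives E = 618580.406 m, N = 5162123.877 m.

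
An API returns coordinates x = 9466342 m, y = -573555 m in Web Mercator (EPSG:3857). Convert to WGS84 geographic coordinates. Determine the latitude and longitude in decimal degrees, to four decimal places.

lat -5.1454°, lon 85.0376°

R = 6378137 m. λ = x/R = 85.03759703°.
φ = 2·arctan(exp(y/R)) − 90° = 2·arctan(0.91400) − 90° = -5.14540215°.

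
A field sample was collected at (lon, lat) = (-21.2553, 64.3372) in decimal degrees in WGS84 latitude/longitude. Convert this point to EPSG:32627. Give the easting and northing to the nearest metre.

E 487663 m, N 7134615 m

Zone 27 central meridian λ₀ = 6×27 − 183 = -21°; Δλ = -0.2553°.
Transverse Mercator on WGS84 with k₀ = 0.9996 gives E = 487663.451 m, N = 7134614.938 m.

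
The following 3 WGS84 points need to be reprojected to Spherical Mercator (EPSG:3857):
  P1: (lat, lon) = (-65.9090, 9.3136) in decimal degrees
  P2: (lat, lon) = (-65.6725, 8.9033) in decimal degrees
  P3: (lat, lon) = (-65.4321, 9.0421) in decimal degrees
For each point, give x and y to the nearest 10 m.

Web Mercator: x = R·λ, y = R·ln tan(π/4+φ/2), R = 6378137 m.
P1 (-65.9090°, 9.3136°) → (1036785.209, -9851984.471) m.
P2 (-65.6725°, 8.9033°) → (991110.822, -9787782.640) m.
P3 (-65.4321°, 9.0421°) → (1006561.968, -9723120.057) m.

P1: x 1036790 m, y -9851980 m; P2: x 991110 m, y -9787780 m; P3: x 1006560 m, y -9723120 m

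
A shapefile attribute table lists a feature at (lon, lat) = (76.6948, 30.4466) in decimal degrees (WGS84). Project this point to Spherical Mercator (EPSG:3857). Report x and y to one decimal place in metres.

x 8537626.1 m, y 3561086.3 m

Web Mercator is spherical with R = a = 6378137 m.
x = R·λ = 6378137 × 1.338576779 = 8537626.082 m.
y = R·ln tan(π/4 + φ/2) = 6378137 × 0.558327025 = 3561086.254 m.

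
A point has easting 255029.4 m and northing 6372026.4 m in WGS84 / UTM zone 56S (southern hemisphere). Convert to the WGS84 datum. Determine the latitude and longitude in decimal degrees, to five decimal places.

lat -32.76240°, lon 150.38500°

Zone 56S: λ₀ = 153°, k₀ = 0.9996, false easting 500000 m, false northing 10000000 m.
Meridian distance M = (N − FN)/k₀ = -3629425.4 m.
Inverse transverse Mercator on WGS84 gives φ = -32.76240017°, λ = 150.38499959°.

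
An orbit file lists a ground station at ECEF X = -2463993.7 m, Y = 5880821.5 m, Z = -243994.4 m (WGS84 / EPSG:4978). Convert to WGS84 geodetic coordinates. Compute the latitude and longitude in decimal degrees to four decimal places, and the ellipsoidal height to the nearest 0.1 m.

λ = atan2(Y, X) = 112.73309965°; p = √(X²+Y²) = 6376153.0 m.
Bowring's method on WGS84 (a = 6378137 m, b = 6356752.314 m) gives φ = -2.20620017°, h = 2714.102 m.

lat -2.2062°, lon 112.7331°, h 2714.1 m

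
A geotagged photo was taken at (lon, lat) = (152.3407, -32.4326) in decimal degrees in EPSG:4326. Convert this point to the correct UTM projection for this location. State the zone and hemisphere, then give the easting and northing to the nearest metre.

Zone 56S: E 438019 m, N 6411421 m

Longitude 152.3407° lies in the 6° band [150°, 156°), giving zone 56; latitude is south of the equator, so 56S.
Zone 56 central meridian λ₀ = 6×56 − 183 = 153°; Δλ = -0.6593°.
Transverse Mercator on WGS84 with k₀ = 0.9996 gives E = 438019.170 m, N = 6411420.965 m.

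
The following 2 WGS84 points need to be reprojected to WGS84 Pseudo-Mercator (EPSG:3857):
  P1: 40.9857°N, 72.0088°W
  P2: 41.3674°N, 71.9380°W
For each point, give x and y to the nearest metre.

P1: x -8015983 m, y 5010233 m; P2: x -8008102 m, y 5066685 m

Web Mercator: x = R·λ, y = R·ln tan(π/4+φ/2), R = 6378137 m.
P1 (40.9857°, -72.0088°) → (-8015982.949, 5010232.646) m.
P2 (41.3674°, -71.9380°) → (-8008101.529, 5066685.053) m.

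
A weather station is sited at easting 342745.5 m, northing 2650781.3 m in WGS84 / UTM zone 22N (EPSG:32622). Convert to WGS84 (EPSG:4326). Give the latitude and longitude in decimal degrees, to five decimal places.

Zone 22N: λ₀ = -51°, k₀ = 0.9996, false easting 500000 m.
Meridian distance M = (N − FN)/k₀ = 2651842.0 m.
Inverse transverse Mercator on WGS84 gives φ = 23.96110045°, λ = -52.54549953°.

lat 23.96110°, lon -52.54550°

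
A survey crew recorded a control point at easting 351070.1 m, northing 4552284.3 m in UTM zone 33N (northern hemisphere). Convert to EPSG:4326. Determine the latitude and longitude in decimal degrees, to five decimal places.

Zone 33N: λ₀ = 15°, k₀ = 0.9996, false easting 500000 m.
Meridian distance M = (N − FN)/k₀ = 4554105.9 m.
Inverse transverse Mercator on WGS84 gives φ = 41.10820005°, λ = 13.22630055°.

lat 41.10820°, lon 13.22630°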